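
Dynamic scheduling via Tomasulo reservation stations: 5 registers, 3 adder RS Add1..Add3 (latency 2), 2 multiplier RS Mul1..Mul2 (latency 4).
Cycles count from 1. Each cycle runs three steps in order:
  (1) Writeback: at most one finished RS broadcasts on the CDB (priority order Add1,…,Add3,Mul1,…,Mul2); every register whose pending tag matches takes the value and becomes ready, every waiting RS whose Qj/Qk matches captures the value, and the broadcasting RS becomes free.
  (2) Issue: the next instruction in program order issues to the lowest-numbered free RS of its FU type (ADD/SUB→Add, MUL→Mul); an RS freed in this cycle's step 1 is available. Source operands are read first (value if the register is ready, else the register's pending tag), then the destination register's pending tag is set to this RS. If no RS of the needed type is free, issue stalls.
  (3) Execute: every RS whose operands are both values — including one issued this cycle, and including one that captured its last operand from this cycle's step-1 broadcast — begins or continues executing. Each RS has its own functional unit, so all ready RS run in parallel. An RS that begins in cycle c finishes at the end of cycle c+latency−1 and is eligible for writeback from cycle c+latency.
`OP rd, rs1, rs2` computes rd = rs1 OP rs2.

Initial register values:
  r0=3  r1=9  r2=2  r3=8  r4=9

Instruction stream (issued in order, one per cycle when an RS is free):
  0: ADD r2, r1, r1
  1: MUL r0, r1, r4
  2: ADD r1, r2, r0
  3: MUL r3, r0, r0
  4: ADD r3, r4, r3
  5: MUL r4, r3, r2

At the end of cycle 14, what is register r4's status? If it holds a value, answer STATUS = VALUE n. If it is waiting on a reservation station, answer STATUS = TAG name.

c1: issue ADD r2<-Add1 | r0:3,r1:9,r2:Add1,r3:8,r4:9
c2: issue MUL r0<-Mul1 | r0:Mul1,r1:9,r2:Add1,r3:8,r4:9
c3: CDB Add1=18; issue ADD r1<-Add1 | r0:Mul1,r1:Add1,r2:18,r3:8,r4:9
c4: issue MUL r3<-Mul2 | r0:Mul1,r1:Add1,r2:18,r3:Mul2,r4:9
c5: issue ADD r3<-Add2 | r0:Mul1,r1:Add1,r2:18,r3:Add2,r4:9
c6: CDB Mul1=81; issue MUL r4<-Mul1 | r0:81,r1:Add1,r2:18,r3:Add2,r4:Mul1
c7: - | r0:81,r1:Add1,r2:18,r3:Add2,r4:Mul1
c8: CDB Add1=99 | r0:81,r1:99,r2:18,r3:Add2,r4:Mul1
c9: - | r0:81,r1:99,r2:18,r3:Add2,r4:Mul1
c10: CDB Mul2=6561 | r0:81,r1:99,r2:18,r3:Add2,r4:Mul1
c11: - | r0:81,r1:99,r2:18,r3:Add2,r4:Mul1
c12: CDB Add2=6570 | r0:81,r1:99,r2:18,r3:6570,r4:Mul1
c13: - | r0:81,r1:99,r2:18,r3:6570,r4:Mul1
c14: - | r0:81,r1:99,r2:18,r3:6570,r4:Mul1

STATUS = TAG Mul1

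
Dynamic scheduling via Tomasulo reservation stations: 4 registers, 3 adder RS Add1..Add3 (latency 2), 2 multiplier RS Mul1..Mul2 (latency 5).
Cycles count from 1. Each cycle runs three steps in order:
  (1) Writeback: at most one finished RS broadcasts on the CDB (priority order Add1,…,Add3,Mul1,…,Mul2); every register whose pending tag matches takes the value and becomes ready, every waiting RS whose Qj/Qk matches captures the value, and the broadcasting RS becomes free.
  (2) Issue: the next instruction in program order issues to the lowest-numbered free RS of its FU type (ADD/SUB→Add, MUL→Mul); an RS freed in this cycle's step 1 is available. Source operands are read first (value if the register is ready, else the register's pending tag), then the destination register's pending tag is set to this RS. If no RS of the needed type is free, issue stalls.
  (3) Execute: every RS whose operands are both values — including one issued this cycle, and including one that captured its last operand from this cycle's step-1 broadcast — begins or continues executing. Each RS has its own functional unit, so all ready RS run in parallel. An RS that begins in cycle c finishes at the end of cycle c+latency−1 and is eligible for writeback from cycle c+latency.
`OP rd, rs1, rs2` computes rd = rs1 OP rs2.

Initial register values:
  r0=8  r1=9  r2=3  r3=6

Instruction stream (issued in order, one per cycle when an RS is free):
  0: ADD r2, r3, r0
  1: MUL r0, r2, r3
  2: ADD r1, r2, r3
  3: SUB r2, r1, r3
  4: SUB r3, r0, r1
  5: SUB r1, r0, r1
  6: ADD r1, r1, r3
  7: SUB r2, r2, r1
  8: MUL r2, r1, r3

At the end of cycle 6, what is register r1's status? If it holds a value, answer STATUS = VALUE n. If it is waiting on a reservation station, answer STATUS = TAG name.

STATUS = TAG Add3

cycle 1: issue ADD r2<-Add1 // r0:8,r1:9,r2:Add1,r3:6
cycle 2: issue MUL r0<-Mul1 // r0:Mul1,r1:9,r2:Add1,r3:6
cycle 3: CDB Add1=14; issue ADD r1<-Add1 // r0:Mul1,r1:Add1,r2:14,r3:6
cycle 4: issue SUB r2<-Add2 // r0:Mul1,r1:Add1,r2:Add2,r3:6
cycle 5: CDB Add1=20; issue SUB r3<-Add1 // r0:Mul1,r1:20,r2:Add2,r3:Add1
cycle 6: issue SUB r1<-Add3 // r0:Mul1,r1:Add3,r2:Add2,r3:Add1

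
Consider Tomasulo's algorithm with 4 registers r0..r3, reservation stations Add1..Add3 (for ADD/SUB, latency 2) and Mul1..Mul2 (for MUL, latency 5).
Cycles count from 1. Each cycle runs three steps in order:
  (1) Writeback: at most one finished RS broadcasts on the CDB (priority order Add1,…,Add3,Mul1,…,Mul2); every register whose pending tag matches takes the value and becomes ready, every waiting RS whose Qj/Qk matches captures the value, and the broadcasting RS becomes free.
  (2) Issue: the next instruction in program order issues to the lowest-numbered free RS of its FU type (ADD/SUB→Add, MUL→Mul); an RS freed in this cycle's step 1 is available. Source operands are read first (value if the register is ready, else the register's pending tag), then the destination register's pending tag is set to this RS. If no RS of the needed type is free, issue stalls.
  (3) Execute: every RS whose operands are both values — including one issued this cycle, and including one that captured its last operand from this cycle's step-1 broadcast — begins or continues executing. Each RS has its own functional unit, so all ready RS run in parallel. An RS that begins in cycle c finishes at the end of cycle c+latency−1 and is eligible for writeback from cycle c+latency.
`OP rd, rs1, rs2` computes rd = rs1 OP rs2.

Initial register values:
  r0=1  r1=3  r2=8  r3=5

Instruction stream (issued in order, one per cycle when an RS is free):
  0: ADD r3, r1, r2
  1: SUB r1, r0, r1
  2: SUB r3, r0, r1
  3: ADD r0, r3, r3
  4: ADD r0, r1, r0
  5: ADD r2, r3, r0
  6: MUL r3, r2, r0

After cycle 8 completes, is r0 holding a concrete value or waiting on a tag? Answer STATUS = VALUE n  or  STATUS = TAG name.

c1: issue ADD r3<-Add1 | r0:1,r1:3,r2:8,r3:Add1
c2: issue SUB r1<-Add2 | r0:1,r1:Add2,r2:8,r3:Add1
c3: CDB Add1=11; issue SUB r3<-Add1 | r0:1,r1:Add2,r2:8,r3:Add1
c4: CDB Add2=-2; issue ADD r0<-Add2 | r0:Add2,r1:-2,r2:8,r3:Add1
c5: issue ADD r0<-Add3 | r0:Add3,r1:-2,r2:8,r3:Add1
c6: CDB Add1=3; issue ADD r2<-Add1 | r0:Add3,r1:-2,r2:Add1,r3:3
c7: issue MUL r3<-Mul1 | r0:Add3,r1:-2,r2:Add1,r3:Mul1
c8: CDB Add2=6 | r0:Add3,r1:-2,r2:Add1,r3:Mul1

STATUS = TAG Add3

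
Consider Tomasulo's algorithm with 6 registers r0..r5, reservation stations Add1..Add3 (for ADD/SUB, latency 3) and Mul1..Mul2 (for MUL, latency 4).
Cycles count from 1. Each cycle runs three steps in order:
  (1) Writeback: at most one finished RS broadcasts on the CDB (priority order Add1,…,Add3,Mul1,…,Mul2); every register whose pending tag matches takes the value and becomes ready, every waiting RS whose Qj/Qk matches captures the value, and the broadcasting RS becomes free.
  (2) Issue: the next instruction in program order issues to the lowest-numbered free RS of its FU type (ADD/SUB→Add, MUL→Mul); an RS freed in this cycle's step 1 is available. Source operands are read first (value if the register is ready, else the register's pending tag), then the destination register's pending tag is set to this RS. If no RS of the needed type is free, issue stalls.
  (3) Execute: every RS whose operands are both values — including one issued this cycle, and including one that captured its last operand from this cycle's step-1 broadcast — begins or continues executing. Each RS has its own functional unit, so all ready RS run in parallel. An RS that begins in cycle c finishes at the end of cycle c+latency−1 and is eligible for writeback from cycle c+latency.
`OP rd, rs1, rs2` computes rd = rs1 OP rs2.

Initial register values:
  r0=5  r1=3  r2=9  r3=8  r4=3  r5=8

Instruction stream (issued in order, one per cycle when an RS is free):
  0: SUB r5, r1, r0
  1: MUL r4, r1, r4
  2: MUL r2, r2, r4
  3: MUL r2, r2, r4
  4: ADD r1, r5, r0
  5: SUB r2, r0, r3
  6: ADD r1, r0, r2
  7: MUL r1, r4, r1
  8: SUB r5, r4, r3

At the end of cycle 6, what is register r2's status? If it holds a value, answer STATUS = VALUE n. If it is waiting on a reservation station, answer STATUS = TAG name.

STATUS = TAG Mul1

  c1: issue SUB r5<-Add1  regs: r0:5,r1:3,r2:9,r3:8,r4:3,r5:Add1
  c2: issue MUL r4<-Mul1  regs: r0:5,r1:3,r2:9,r3:8,r4:Mul1,r5:Add1
  c3: issue MUL r2<-Mul2  regs: r0:5,r1:3,r2:Mul2,r3:8,r4:Mul1,r5:Add1
  c4: CDB Add1=-2; stall  regs: r0:5,r1:3,r2:Mul2,r3:8,r4:Mul1,r5:-2
  c5: stall  regs: r0:5,r1:3,r2:Mul2,r3:8,r4:Mul1,r5:-2
  c6: CDB Mul1=9; issue MUL r2<-Mul1  regs: r0:5,r1:3,r2:Mul1,r3:8,r4:9,r5:-2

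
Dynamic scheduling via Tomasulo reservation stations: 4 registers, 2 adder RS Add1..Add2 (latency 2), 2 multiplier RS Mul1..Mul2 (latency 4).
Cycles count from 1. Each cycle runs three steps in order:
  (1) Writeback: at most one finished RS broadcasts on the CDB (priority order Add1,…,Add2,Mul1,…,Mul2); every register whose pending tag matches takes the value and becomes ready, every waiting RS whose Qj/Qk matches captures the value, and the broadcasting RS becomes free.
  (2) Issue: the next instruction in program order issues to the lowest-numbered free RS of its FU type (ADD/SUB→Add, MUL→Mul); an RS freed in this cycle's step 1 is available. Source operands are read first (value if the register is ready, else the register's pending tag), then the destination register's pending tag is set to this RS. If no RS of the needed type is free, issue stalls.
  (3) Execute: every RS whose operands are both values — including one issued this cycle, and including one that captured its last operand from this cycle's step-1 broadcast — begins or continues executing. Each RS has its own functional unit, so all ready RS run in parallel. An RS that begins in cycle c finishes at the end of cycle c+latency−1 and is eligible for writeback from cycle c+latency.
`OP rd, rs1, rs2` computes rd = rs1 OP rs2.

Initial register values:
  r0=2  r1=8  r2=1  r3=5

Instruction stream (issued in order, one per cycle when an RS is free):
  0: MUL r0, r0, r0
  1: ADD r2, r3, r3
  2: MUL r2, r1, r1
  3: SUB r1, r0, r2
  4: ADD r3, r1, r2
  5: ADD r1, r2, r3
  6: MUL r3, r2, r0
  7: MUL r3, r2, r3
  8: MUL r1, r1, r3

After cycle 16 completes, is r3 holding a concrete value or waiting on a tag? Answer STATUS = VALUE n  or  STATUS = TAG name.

STATUS = TAG Mul2

c1: issue MUL r0<-Mul1 | r0:Mul1,r1:8,r2:1,r3:5
c2: issue ADD r2<-Add1 | r0:Mul1,r1:8,r2:Add1,r3:5
c3: issue MUL r2<-Mul2 | r0:Mul1,r1:8,r2:Mul2,r3:5
c4: CDB Add1=10; issue SUB r1<-Add1 | r0:Mul1,r1:Add1,r2:Mul2,r3:5
c5: CDB Mul1=4; issue ADD r3<-Add2 | r0:4,r1:Add1,r2:Mul2,r3:Add2
c6: stall | r0:4,r1:Add1,r2:Mul2,r3:Add2
c7: CDB Mul2=64; stall | r0:4,r1:Add1,r2:64,r3:Add2
c8: stall | r0:4,r1:Add1,r2:64,r3:Add2
c9: CDB Add1=-60; issue ADD r1<-Add1 | r0:4,r1:Add1,r2:64,r3:Add2
c10: issue MUL r3<-Mul1 | r0:4,r1:Add1,r2:64,r3:Mul1
c11: CDB Add2=4; issue MUL r3<-Mul2 | r0:4,r1:Add1,r2:64,r3:Mul2
c12: stall | r0:4,r1:Add1,r2:64,r3:Mul2
c13: CDB Add1=68; stall | r0:4,r1:68,r2:64,r3:Mul2
c14: CDB Mul1=256; issue MUL r1<-Mul1 | r0:4,r1:Mul1,r2:64,r3:Mul2
c15: - | r0:4,r1:Mul1,r2:64,r3:Mul2
c16: - | r0:4,r1:Mul1,r2:64,r3:Mul2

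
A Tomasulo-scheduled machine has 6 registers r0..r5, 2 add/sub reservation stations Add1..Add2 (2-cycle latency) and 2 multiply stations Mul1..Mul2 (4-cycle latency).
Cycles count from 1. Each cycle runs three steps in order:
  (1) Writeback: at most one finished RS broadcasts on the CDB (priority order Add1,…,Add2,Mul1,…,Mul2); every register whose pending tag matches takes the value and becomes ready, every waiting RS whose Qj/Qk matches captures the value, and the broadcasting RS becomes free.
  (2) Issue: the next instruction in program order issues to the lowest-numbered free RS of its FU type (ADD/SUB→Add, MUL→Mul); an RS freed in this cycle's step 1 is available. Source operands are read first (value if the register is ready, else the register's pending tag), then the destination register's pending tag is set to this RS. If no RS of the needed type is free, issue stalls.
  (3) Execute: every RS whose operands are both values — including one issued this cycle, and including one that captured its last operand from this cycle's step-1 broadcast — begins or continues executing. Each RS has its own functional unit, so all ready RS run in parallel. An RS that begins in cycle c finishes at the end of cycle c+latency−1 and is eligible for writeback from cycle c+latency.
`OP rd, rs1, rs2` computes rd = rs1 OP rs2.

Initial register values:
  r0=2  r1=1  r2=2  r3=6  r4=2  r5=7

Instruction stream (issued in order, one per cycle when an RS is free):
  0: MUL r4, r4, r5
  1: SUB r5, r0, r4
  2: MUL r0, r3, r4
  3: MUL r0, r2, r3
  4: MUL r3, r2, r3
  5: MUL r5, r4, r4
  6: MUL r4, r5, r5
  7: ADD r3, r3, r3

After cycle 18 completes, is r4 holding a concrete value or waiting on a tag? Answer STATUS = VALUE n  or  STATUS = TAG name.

STATUS = VALUE 38416

  c1: issue MUL r4<-Mul1  regs: r0:2,r1:1,r2:2,r3:6,r4:Mul1,r5:7
  c2: issue SUB r5<-Add1  regs: r0:2,r1:1,r2:2,r3:6,r4:Mul1,r5:Add1
  c3: issue MUL r0<-Mul2  regs: r0:Mul2,r1:1,r2:2,r3:6,r4:Mul1,r5:Add1
  c4: stall  regs: r0:Mul2,r1:1,r2:2,r3:6,r4:Mul1,r5:Add1
  c5: CDB Mul1=14; issue MUL r0<-Mul1  regs: r0:Mul1,r1:1,r2:2,r3:6,r4:14,r5:Add1
  c6: stall  regs: r0:Mul1,r1:1,r2:2,r3:6,r4:14,r5:Add1
  c7: CDB Add1=-12; stall  regs: r0:Mul1,r1:1,r2:2,r3:6,r4:14,r5:-12
  c8: stall  regs: r0:Mul1,r1:1,r2:2,r3:6,r4:14,r5:-12
  c9: CDB Mul1=12; issue MUL r3<-Mul1  regs: r0:12,r1:1,r2:2,r3:Mul1,r4:14,r5:-12
  c10: CDB Mul2=84; issue MUL r5<-Mul2  regs: r0:12,r1:1,r2:2,r3:Mul1,r4:14,r5:Mul2
  c11: stall  regs: r0:12,r1:1,r2:2,r3:Mul1,r4:14,r5:Mul2
  c12: stall  regs: r0:12,r1:1,r2:2,r3:Mul1,r4:14,r5:Mul2
  c13: CDB Mul1=12; issue MUL r4<-Mul1  regs: r0:12,r1:1,r2:2,r3:12,r4:Mul1,r5:Mul2
  c14: CDB Mul2=196; issue ADD r3<-Add1  regs: r0:12,r1:1,r2:2,r3:Add1,r4:Mul1,r5:196
  c15: -  regs: r0:12,r1:1,r2:2,r3:Add1,r4:Mul1,r5:196
  c16: CDB Add1=24  regs: r0:12,r1:1,r2:2,r3:24,r4:Mul1,r5:196
  c17: -  regs: r0:12,r1:1,r2:2,r3:24,r4:Mul1,r5:196
  c18: CDB Mul1=38416  regs: r0:12,r1:1,r2:2,r3:24,r4:38416,r5:196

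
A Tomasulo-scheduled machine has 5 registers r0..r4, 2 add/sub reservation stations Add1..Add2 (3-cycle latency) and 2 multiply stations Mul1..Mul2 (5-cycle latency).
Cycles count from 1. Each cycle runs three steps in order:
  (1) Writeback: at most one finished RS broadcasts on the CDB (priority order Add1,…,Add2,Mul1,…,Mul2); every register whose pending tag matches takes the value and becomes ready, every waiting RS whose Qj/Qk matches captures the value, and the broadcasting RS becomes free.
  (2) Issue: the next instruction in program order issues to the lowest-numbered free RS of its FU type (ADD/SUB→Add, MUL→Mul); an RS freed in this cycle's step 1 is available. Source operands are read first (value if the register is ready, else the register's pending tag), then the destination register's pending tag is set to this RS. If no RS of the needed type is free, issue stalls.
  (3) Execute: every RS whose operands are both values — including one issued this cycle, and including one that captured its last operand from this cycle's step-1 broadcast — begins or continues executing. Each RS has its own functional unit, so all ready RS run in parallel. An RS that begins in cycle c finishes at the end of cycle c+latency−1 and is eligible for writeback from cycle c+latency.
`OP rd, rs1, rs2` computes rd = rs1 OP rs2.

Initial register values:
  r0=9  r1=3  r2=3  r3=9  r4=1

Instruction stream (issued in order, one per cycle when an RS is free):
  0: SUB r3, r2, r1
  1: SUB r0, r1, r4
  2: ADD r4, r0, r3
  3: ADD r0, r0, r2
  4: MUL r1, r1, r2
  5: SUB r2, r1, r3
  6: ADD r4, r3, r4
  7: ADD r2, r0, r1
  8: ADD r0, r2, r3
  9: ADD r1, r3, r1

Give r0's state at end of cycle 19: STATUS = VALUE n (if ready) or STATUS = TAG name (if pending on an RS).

c1: issue SUB r3<-Add1 | r0:9,r1:3,r2:3,r3:Add1,r4:1
c2: issue SUB r0<-Add2 | r0:Add2,r1:3,r2:3,r3:Add1,r4:1
c3: stall | r0:Add2,r1:3,r2:3,r3:Add1,r4:1
c4: CDB Add1=0; issue ADD r4<-Add1 | r0:Add2,r1:3,r2:3,r3:0,r4:Add1
c5: CDB Add2=2; issue ADD r0<-Add2 | r0:Add2,r1:3,r2:3,r3:0,r4:Add1
c6: issue MUL r1<-Mul1 | r0:Add2,r1:Mul1,r2:3,r3:0,r4:Add1
c7: stall | r0:Add2,r1:Mul1,r2:3,r3:0,r4:Add1
c8: CDB Add1=2; issue SUB r2<-Add1 | r0:Add2,r1:Mul1,r2:Add1,r3:0,r4:2
c9: CDB Add2=5; issue ADD r4<-Add2 | r0:5,r1:Mul1,r2:Add1,r3:0,r4:Add2
c10: stall | r0:5,r1:Mul1,r2:Add1,r3:0,r4:Add2
c11: CDB Mul1=9; stall | r0:5,r1:9,r2:Add1,r3:0,r4:Add2
c12: CDB Add2=2; issue ADD r2<-Add2 | r0:5,r1:9,r2:Add2,r3:0,r4:2
c13: stall | r0:5,r1:9,r2:Add2,r3:0,r4:2
c14: CDB Add1=9; issue ADD r0<-Add1 | r0:Add1,r1:9,r2:Add2,r3:0,r4:2
c15: CDB Add2=14; issue ADD r1<-Add2 | r0:Add1,r1:Add2,r2:14,r3:0,r4:2
c16: - | r0:Add1,r1:Add2,r2:14,r3:0,r4:2
c17: - | r0:Add1,r1:Add2,r2:14,r3:0,r4:2
c18: CDB Add1=14 | r0:14,r1:Add2,r2:14,r3:0,r4:2
c19: CDB Add2=9 | r0:14,r1:9,r2:14,r3:0,r4:2

STATUS = VALUE 14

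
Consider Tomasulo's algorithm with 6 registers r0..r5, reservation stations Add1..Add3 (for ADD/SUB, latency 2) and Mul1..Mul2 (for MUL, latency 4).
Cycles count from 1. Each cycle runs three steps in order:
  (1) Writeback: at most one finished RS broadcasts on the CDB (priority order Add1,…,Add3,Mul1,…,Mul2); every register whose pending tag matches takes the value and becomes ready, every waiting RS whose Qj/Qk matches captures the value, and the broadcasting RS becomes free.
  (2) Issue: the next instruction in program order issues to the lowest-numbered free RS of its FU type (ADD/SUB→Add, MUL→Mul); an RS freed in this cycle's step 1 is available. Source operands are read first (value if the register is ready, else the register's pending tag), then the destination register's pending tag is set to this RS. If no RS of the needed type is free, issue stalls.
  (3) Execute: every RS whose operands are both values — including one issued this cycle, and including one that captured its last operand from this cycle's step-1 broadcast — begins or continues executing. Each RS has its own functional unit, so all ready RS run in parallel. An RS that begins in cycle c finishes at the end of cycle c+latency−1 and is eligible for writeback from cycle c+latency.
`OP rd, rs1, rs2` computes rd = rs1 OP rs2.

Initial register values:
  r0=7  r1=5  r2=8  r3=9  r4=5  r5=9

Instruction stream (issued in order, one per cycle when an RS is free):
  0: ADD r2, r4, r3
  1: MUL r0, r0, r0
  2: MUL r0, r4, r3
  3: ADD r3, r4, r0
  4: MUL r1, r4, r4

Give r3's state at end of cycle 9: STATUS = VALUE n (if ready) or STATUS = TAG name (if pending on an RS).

STATUS = VALUE 50

  c1: issue ADD r2<-Add1  regs: r0:7,r1:5,r2:Add1,r3:9,r4:5,r5:9
  c2: issue MUL r0<-Mul1  regs: r0:Mul1,r1:5,r2:Add1,r3:9,r4:5,r5:9
  c3: CDB Add1=14; issue MUL r0<-Mul2  regs: r0:Mul2,r1:5,r2:14,r3:9,r4:5,r5:9
  c4: issue ADD r3<-Add1  regs: r0:Mul2,r1:5,r2:14,r3:Add1,r4:5,r5:9
  c5: stall  regs: r0:Mul2,r1:5,r2:14,r3:Add1,r4:5,r5:9
  c6: CDB Mul1=49; issue MUL r1<-Mul1  regs: r0:Mul2,r1:Mul1,r2:14,r3:Add1,r4:5,r5:9
  c7: CDB Mul2=45  regs: r0:45,r1:Mul1,r2:14,r3:Add1,r4:5,r5:9
  c8: -  regs: r0:45,r1:Mul1,r2:14,r3:Add1,r4:5,r5:9
  c9: CDB Add1=50  regs: r0:45,r1:Mul1,r2:14,r3:50,r4:5,r5:9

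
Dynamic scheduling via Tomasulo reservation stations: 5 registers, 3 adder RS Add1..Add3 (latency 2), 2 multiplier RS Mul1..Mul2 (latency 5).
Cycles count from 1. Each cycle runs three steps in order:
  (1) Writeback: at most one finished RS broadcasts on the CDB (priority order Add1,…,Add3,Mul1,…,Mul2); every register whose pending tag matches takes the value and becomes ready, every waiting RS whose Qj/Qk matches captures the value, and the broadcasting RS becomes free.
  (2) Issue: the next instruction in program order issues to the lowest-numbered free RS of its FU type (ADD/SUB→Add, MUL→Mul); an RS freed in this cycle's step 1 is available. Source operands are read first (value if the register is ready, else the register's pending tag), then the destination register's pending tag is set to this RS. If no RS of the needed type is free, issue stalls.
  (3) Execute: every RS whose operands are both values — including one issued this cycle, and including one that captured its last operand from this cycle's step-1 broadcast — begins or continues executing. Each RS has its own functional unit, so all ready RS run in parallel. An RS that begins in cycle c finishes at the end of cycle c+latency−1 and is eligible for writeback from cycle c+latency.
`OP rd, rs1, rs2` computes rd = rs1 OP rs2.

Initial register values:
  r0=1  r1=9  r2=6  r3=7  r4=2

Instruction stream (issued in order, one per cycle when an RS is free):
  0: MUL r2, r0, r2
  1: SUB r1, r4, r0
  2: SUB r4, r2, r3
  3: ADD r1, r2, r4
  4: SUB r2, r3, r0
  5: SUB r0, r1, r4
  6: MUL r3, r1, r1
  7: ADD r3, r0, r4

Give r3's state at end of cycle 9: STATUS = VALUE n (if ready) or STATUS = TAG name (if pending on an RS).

c1: issue MUL r2<-Mul1 | r0:1,r1:9,r2:Mul1,r3:7,r4:2
c2: issue SUB r1<-Add1 | r0:1,r1:Add1,r2:Mul1,r3:7,r4:2
c3: issue SUB r4<-Add2 | r0:1,r1:Add1,r2:Mul1,r3:7,r4:Add2
c4: CDB Add1=1; issue ADD r1<-Add1 | r0:1,r1:Add1,r2:Mul1,r3:7,r4:Add2
c5: issue SUB r2<-Add3 | r0:1,r1:Add1,r2:Add3,r3:7,r4:Add2
c6: CDB Mul1=6; stall | r0:1,r1:Add1,r2:Add3,r3:7,r4:Add2
c7: CDB Add3=6; issue SUB r0<-Add3 | r0:Add3,r1:Add1,r2:6,r3:7,r4:Add2
c8: CDB Add2=-1; issue MUL r3<-Mul1 | r0:Add3,r1:Add1,r2:6,r3:Mul1,r4:-1
c9: issue ADD r3<-Add2 | r0:Add3,r1:Add1,r2:6,r3:Add2,r4:-1

STATUS = TAG Add2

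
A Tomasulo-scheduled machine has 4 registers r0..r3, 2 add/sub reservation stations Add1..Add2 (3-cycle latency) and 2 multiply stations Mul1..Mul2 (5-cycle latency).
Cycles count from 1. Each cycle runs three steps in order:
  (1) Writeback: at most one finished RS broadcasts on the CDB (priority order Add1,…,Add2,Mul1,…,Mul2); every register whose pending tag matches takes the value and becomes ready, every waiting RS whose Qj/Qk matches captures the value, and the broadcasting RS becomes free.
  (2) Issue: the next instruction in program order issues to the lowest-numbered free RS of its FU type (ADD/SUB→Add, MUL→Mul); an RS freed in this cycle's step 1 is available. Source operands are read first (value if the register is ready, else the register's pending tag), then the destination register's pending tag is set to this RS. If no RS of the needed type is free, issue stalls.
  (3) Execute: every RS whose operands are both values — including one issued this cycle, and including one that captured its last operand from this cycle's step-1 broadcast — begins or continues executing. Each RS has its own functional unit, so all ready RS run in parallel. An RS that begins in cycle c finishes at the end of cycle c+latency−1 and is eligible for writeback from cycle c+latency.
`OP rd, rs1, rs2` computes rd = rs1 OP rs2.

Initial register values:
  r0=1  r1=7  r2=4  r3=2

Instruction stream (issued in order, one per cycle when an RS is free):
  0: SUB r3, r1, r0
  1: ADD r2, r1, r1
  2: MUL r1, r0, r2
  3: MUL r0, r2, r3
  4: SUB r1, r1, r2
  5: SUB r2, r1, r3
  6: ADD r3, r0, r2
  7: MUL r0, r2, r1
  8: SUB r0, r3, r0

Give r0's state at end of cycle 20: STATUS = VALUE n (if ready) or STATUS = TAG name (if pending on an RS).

  c1: issue SUB r3<-Add1  regs: r0:1,r1:7,r2:4,r3:Add1
  c2: issue ADD r2<-Add2  regs: r0:1,r1:7,r2:Add2,r3:Add1
  c3: issue MUL r1<-Mul1  regs: r0:1,r1:Mul1,r2:Add2,r3:Add1
  c4: CDB Add1=6; issue MUL r0<-Mul2  regs: r0:Mul2,r1:Mul1,r2:Add2,r3:6
  c5: CDB Add2=14; issue SUB r1<-Add1  regs: r0:Mul2,r1:Add1,r2:14,r3:6
  c6: issue SUB r2<-Add2  regs: r0:Mul2,r1:Add1,r2:Add2,r3:6
  c7: stall  regs: r0:Mul2,r1:Add1,r2:Add2,r3:6
  c8: stall  regs: r0:Mul2,r1:Add1,r2:Add2,r3:6
  c9: stall  regs: r0:Mul2,r1:Add1,r2:Add2,r3:6
  c10: CDB Mul1=14; stall  regs: r0:Mul2,r1:Add1,r2:Add2,r3:6
  c11: CDB Mul2=84; stall  regs: r0:84,r1:Add1,r2:Add2,r3:6
  c12: stall  regs: r0:84,r1:Add1,r2:Add2,r3:6
  c13: CDB Add1=0; issue ADD r3<-Add1  regs: r0:84,r1:0,r2:Add2,r3:Add1
  c14: issue MUL r0<-Mul1  regs: r0:Mul1,r1:0,r2:Add2,r3:Add1
  c15: stall  regs: r0:Mul1,r1:0,r2:Add2,r3:Add1
  c16: CDB Add2=-6; issue SUB r0<-Add2  regs: r0:Add2,r1:0,r2:-6,r3:Add1
  c17: -  regs: r0:Add2,r1:0,r2:-6,r3:Add1
  c18: -  regs: r0:Add2,r1:0,r2:-6,r3:Add1
  c19: CDB Add1=78  regs: r0:Add2,r1:0,r2:-6,r3:78
  c20: -  regs: r0:Add2,r1:0,r2:-6,r3:78

STATUS = TAG Add2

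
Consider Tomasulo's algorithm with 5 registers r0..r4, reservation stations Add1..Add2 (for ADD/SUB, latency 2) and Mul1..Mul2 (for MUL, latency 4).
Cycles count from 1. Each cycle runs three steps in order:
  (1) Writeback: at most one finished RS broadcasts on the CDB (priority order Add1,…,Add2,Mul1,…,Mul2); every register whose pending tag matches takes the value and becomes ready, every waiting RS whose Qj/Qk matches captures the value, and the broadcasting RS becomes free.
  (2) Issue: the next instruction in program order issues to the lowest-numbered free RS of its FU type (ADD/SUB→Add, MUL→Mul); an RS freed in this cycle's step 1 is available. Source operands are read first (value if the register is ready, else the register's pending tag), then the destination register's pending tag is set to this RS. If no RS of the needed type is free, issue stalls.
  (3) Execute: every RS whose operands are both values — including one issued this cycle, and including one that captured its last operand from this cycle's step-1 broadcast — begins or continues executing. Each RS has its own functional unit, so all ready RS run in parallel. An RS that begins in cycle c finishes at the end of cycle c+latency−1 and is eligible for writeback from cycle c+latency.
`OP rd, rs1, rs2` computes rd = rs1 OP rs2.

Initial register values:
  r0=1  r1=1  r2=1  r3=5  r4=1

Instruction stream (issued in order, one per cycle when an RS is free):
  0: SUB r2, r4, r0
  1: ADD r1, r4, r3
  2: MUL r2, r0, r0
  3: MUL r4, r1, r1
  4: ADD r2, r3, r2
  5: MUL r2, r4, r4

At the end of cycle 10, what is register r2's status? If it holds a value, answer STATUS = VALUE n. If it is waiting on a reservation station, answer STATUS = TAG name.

cycle 1: issue SUB r2<-Add1 // r0:1,r1:1,r2:Add1,r3:5,r4:1
cycle 2: issue ADD r1<-Add2 // r0:1,r1:Add2,r2:Add1,r3:5,r4:1
cycle 3: CDB Add1=0; issue MUL r2<-Mul1 // r0:1,r1:Add2,r2:Mul1,r3:5,r4:1
cycle 4: CDB Add2=6; issue MUL r4<-Mul2 // r0:1,r1:6,r2:Mul1,r3:5,r4:Mul2
cycle 5: issue ADD r2<-Add1 // r0:1,r1:6,r2:Add1,r3:5,r4:Mul2
cycle 6: stall // r0:1,r1:6,r2:Add1,r3:5,r4:Mul2
cycle 7: CDB Mul1=1; issue MUL r2<-Mul1 // r0:1,r1:6,r2:Mul1,r3:5,r4:Mul2
cycle 8: CDB Mul2=36 // r0:1,r1:6,r2:Mul1,r3:5,r4:36
cycle 9: CDB Add1=6 // r0:1,r1:6,r2:Mul1,r3:5,r4:36
cycle 10: - // r0:1,r1:6,r2:Mul1,r3:5,r4:36

STATUS = TAG Mul1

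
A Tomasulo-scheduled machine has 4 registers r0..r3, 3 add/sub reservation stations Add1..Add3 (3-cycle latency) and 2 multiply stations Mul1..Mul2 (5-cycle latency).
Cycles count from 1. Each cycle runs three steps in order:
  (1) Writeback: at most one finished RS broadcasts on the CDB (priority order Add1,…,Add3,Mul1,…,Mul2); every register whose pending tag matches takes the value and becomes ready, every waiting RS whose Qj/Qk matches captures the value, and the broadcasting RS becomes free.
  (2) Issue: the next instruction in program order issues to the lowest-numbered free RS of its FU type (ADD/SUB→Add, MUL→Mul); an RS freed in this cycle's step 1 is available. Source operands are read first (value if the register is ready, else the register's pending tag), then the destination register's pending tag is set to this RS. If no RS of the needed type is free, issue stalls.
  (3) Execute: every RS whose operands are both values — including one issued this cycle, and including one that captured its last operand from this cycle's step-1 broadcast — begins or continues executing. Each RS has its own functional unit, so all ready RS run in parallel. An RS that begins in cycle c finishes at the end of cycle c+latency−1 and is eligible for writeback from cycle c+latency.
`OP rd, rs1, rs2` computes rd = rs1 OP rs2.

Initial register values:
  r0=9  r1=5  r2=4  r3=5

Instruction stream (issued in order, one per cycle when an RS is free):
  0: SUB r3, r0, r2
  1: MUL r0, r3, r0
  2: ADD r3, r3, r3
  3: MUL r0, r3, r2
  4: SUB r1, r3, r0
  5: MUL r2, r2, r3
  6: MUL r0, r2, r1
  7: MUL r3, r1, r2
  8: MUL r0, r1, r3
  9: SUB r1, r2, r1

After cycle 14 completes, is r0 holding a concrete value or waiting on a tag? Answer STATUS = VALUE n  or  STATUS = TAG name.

  c1: issue SUB r3<-Add1  regs: r0:9,r1:5,r2:4,r3:Add1
  c2: issue MUL r0<-Mul1  regs: r0:Mul1,r1:5,r2:4,r3:Add1
  c3: issue ADD r3<-Add2  regs: r0:Mul1,r1:5,r2:4,r3:Add2
  c4: CDB Add1=5; issue MUL r0<-Mul2  regs: r0:Mul2,r1:5,r2:4,r3:Add2
  c5: issue SUB r1<-Add1  regs: r0:Mul2,r1:Add1,r2:4,r3:Add2
  c6: stall  regs: r0:Mul2,r1:Add1,r2:4,r3:Add2
  c7: CDB Add2=10; stall  regs: r0:Mul2,r1:Add1,r2:4,r3:10
  c8: stall  regs: r0:Mul2,r1:Add1,r2:4,r3:10
  c9: CDB Mul1=45; issue MUL r2<-Mul1  regs: r0:Mul2,r1:Add1,r2:Mul1,r3:10
  c10: stall  regs: r0:Mul2,r1:Add1,r2:Mul1,r3:10
  c11: stall  regs: r0:Mul2,r1:Add1,r2:Mul1,r3:10
  c12: CDB Mul2=40; issue MUL r0<-Mul2  regs: r0:Mul2,r1:Add1,r2:Mul1,r3:10
  c13: stall  regs: r0:Mul2,r1:Add1,r2:Mul1,r3:10
  c14: CDB Mul1=40; issue MUL r3<-Mul1  regs: r0:Mul2,r1:Add1,r2:40,r3:Mul1

STATUS = TAG Mul2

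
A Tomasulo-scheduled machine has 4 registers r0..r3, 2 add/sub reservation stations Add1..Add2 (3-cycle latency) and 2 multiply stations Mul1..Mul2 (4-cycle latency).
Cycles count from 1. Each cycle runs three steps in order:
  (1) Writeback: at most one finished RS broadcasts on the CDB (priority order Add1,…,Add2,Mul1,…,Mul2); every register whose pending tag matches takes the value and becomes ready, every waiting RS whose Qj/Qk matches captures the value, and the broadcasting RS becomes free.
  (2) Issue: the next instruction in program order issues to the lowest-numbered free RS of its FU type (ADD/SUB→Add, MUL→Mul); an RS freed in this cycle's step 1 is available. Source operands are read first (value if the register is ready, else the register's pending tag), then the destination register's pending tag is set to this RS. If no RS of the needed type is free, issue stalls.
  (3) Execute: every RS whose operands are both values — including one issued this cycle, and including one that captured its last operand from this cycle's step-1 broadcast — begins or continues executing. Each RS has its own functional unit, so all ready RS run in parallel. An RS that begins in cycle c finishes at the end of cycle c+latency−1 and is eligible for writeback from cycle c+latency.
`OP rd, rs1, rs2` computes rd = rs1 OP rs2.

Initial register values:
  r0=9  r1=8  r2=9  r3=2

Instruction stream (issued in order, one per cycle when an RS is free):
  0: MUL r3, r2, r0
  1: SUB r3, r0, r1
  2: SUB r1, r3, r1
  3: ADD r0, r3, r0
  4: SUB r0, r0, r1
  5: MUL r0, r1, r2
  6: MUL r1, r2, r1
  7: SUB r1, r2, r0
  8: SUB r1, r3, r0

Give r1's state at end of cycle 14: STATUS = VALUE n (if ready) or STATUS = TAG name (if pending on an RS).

STATUS = TAG Add1

c1: issue MUL r3<-Mul1 | r0:9,r1:8,r2:9,r3:Mul1
c2: issue SUB r3<-Add1 | r0:9,r1:8,r2:9,r3:Add1
c3: issue SUB r1<-Add2 | r0:9,r1:Add2,r2:9,r3:Add1
c4: stall | r0:9,r1:Add2,r2:9,r3:Add1
c5: CDB Add1=1; issue ADD r0<-Add1 | r0:Add1,r1:Add2,r2:9,r3:1
c6: CDB Mul1=81; stall | r0:Add1,r1:Add2,r2:9,r3:1
c7: stall | r0:Add1,r1:Add2,r2:9,r3:1
c8: CDB Add1=10; issue SUB r0<-Add1 | r0:Add1,r1:Add2,r2:9,r3:1
c9: CDB Add2=-7; issue MUL r0<-Mul1 | r0:Mul1,r1:-7,r2:9,r3:1
c10: issue MUL r1<-Mul2 | r0:Mul1,r1:Mul2,r2:9,r3:1
c11: issue SUB r1<-Add2 | r0:Mul1,r1:Add2,r2:9,r3:1
c12: CDB Add1=17; issue SUB r1<-Add1 | r0:Mul1,r1:Add1,r2:9,r3:1
c13: CDB Mul1=-63 | r0:-63,r1:Add1,r2:9,r3:1
c14: CDB Mul2=-63 | r0:-63,r1:Add1,r2:9,r3:1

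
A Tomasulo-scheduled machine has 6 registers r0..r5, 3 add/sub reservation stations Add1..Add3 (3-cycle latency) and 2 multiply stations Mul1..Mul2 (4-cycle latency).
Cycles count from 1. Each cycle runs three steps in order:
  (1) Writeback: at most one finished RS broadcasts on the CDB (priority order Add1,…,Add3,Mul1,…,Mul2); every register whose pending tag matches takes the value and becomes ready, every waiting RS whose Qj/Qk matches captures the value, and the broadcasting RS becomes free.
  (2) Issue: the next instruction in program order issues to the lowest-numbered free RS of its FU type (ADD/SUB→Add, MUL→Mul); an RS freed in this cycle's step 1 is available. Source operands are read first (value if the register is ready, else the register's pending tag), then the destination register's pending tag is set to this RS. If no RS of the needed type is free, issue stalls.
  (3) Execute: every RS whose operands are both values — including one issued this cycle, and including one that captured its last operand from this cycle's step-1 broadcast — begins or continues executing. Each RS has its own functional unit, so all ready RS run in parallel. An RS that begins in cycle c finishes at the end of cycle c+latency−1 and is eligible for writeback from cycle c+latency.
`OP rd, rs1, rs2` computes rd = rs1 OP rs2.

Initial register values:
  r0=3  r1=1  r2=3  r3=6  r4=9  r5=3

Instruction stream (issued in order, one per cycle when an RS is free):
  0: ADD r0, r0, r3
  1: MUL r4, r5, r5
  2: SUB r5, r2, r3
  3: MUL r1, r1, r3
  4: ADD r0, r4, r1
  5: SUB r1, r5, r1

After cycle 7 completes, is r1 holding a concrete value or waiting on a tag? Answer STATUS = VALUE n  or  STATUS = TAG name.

c1: issue ADD r0<-Add1 | r0:Add1,r1:1,r2:3,r3:6,r4:9,r5:3
c2: issue MUL r4<-Mul1 | r0:Add1,r1:1,r2:3,r3:6,r4:Mul1,r5:3
c3: issue SUB r5<-Add2 | r0:Add1,r1:1,r2:3,r3:6,r4:Mul1,r5:Add2
c4: CDB Add1=9; issue MUL r1<-Mul2 | r0:9,r1:Mul2,r2:3,r3:6,r4:Mul1,r5:Add2
c5: issue ADD r0<-Add1 | r0:Add1,r1:Mul2,r2:3,r3:6,r4:Mul1,r5:Add2
c6: CDB Add2=-3; issue SUB r1<-Add2 | r0:Add1,r1:Add2,r2:3,r3:6,r4:Mul1,r5:-3
c7: CDB Mul1=9 | r0:Add1,r1:Add2,r2:3,r3:6,r4:9,r5:-3

STATUS = TAG Add2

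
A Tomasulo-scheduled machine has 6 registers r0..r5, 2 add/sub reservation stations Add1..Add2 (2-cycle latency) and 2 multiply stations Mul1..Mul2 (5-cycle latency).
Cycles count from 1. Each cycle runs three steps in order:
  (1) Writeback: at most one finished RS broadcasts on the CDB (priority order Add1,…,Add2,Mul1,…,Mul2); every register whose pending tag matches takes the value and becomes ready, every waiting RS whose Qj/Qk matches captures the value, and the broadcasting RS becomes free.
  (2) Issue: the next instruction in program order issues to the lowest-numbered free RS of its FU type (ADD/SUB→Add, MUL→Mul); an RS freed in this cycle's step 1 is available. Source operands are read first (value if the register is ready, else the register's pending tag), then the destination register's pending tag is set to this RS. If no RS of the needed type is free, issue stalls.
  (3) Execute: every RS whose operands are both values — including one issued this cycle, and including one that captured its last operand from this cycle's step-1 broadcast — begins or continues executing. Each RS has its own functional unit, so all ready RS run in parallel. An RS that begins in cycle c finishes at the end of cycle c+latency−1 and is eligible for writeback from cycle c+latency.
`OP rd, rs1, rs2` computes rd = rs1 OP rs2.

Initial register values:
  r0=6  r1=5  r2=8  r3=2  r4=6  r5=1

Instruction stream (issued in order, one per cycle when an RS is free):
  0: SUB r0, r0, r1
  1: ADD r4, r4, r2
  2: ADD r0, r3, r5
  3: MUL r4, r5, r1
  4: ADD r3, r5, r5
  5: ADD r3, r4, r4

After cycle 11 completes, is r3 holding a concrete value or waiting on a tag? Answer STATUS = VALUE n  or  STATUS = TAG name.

STATUS = VALUE 10

c1: issue SUB r0<-Add1 | r0:Add1,r1:5,r2:8,r3:2,r4:6,r5:1
c2: issue ADD r4<-Add2 | r0:Add1,r1:5,r2:8,r3:2,r4:Add2,r5:1
c3: CDB Add1=1; issue ADD r0<-Add1 | r0:Add1,r1:5,r2:8,r3:2,r4:Add2,r5:1
c4: CDB Add2=14; issue MUL r4<-Mul1 | r0:Add1,r1:5,r2:8,r3:2,r4:Mul1,r5:1
c5: CDB Add1=3; issue ADD r3<-Add1 | r0:3,r1:5,r2:8,r3:Add1,r4:Mul1,r5:1
c6: issue ADD r3<-Add2 | r0:3,r1:5,r2:8,r3:Add2,r4:Mul1,r5:1
c7: CDB Add1=2 | r0:3,r1:5,r2:8,r3:Add2,r4:Mul1,r5:1
c8: - | r0:3,r1:5,r2:8,r3:Add2,r4:Mul1,r5:1
c9: CDB Mul1=5 | r0:3,r1:5,r2:8,r3:Add2,r4:5,r5:1
c10: - | r0:3,r1:5,r2:8,r3:Add2,r4:5,r5:1
c11: CDB Add2=10 | r0:3,r1:5,r2:8,r3:10,r4:5,r5:1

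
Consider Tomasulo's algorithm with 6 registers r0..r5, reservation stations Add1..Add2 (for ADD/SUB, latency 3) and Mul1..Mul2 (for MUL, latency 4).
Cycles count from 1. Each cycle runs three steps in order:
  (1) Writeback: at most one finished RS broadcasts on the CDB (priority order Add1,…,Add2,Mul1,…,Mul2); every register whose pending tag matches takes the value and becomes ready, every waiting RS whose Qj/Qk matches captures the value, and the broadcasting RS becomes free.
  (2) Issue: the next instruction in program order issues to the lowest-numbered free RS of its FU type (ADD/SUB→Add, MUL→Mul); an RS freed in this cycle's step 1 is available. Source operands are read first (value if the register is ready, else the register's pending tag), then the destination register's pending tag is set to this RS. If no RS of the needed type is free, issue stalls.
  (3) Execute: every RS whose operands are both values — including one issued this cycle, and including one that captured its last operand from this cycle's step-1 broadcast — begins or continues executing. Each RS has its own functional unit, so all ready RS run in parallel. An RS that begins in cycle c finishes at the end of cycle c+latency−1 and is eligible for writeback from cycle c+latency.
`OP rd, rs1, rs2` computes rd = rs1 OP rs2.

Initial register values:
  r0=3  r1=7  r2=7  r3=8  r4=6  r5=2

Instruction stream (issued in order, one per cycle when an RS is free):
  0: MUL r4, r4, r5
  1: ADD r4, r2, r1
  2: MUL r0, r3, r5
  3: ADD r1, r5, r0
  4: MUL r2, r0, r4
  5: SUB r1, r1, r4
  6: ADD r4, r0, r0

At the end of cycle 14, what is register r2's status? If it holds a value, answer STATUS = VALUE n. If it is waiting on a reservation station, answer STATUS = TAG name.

STATUS = VALUE 224

cycle 1: issue MUL r4<-Mul1 // r0:3,r1:7,r2:7,r3:8,r4:Mul1,r5:2
cycle 2: issue ADD r4<-Add1 // r0:3,r1:7,r2:7,r3:8,r4:Add1,r5:2
cycle 3: issue MUL r0<-Mul2 // r0:Mul2,r1:7,r2:7,r3:8,r4:Add1,r5:2
cycle 4: issue ADD r1<-Add2 // r0:Mul2,r1:Add2,r2:7,r3:8,r4:Add1,r5:2
cycle 5: CDB Add1=14; stall // r0:Mul2,r1:Add2,r2:7,r3:8,r4:14,r5:2
cycle 6: CDB Mul1=12; issue MUL r2<-Mul1 // r0:Mul2,r1:Add2,r2:Mul1,r3:8,r4:14,r5:2
cycle 7: CDB Mul2=16; issue SUB r1<-Add1 // r0:16,r1:Add1,r2:Mul1,r3:8,r4:14,r5:2
cycle 8: stall // r0:16,r1:Add1,r2:Mul1,r3:8,r4:14,r5:2
cycle 9: stall // r0:16,r1:Add1,r2:Mul1,r3:8,r4:14,r5:2
cycle 10: CDB Add2=18; issue ADD r4<-Add2 // r0:16,r1:Add1,r2:Mul1,r3:8,r4:Add2,r5:2
cycle 11: CDB Mul1=224 // r0:16,r1:Add1,r2:224,r3:8,r4:Add2,r5:2
cycle 12: - // r0:16,r1:Add1,r2:224,r3:8,r4:Add2,r5:2
cycle 13: CDB Add1=4 // r0:16,r1:4,r2:224,r3:8,r4:Add2,r5:2
cycle 14: CDB Add2=32 // r0:16,r1:4,r2:224,r3:8,r4:32,r5:2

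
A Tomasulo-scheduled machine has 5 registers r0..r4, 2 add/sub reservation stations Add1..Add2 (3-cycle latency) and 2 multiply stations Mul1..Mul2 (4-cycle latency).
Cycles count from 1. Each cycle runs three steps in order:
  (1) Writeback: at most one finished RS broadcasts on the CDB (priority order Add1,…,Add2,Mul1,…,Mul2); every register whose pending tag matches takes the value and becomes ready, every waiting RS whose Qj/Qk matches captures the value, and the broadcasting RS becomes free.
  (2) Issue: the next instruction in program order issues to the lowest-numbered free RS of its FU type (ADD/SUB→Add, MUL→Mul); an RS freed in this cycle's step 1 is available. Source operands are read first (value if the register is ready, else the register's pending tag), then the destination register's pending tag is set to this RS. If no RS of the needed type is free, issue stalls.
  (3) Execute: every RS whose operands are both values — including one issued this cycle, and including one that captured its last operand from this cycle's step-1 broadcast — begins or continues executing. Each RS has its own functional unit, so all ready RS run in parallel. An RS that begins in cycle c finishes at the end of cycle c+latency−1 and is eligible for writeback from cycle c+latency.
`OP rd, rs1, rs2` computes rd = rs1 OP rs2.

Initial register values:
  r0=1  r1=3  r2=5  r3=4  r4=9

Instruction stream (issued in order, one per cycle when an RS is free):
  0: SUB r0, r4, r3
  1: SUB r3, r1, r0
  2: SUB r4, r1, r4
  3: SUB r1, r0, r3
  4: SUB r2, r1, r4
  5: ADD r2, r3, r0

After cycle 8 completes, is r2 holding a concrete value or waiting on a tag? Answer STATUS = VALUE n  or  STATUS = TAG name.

STATUS = TAG Add2

  c1: issue SUB r0<-Add1  regs: r0:Add1,r1:3,r2:5,r3:4,r4:9
  c2: issue SUB r3<-Add2  regs: r0:Add1,r1:3,r2:5,r3:Add2,r4:9
  c3: stall  regs: r0:Add1,r1:3,r2:5,r3:Add2,r4:9
  c4: CDB Add1=5; issue SUB r4<-Add1  regs: r0:5,r1:3,r2:5,r3:Add2,r4:Add1
  c5: stall  regs: r0:5,r1:3,r2:5,r3:Add2,r4:Add1
  c6: stall  regs: r0:5,r1:3,r2:5,r3:Add2,r4:Add1
  c7: CDB Add1=-6; issue SUB r1<-Add1  regs: r0:5,r1:Add1,r2:5,r3:Add2,r4:-6
  c8: CDB Add2=-2; issue SUB r2<-Add2  regs: r0:5,r1:Add1,r2:Add2,r3:-2,r4:-6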